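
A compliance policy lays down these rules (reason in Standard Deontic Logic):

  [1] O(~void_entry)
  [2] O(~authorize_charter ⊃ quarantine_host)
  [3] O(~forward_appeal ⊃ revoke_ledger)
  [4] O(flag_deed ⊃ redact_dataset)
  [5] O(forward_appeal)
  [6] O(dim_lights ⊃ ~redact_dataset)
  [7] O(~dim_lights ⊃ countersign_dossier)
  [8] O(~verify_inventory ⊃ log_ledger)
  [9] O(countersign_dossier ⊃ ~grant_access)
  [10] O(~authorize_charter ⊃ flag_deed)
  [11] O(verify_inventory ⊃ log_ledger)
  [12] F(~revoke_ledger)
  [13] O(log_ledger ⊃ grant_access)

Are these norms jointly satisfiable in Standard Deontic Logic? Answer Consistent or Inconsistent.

Premise 3 is O(~forward_appeal ⊃ revoke_ledger); even if O(revoke_ledger) held, inferring O(~forward_appeal) would be affirming the consequent — invalid.
So O(~forward_appeal) is not derivable, and the apparent clash with O(forward_appeal) does not arise.
A world satisfying every obligation exists (e.g. authorize_charter=true, countersign_dossier=false, dim_lights=true, flag_deed=false, forward_appeal=true, grant_access=true, log_ledger=true, quarantine_host=false, redact_dataset=false, revoke_ledger=true, verify_inventory=false, void_entry=false); no atom is both obligatory and forbidden, so the set is consistent.

Consistent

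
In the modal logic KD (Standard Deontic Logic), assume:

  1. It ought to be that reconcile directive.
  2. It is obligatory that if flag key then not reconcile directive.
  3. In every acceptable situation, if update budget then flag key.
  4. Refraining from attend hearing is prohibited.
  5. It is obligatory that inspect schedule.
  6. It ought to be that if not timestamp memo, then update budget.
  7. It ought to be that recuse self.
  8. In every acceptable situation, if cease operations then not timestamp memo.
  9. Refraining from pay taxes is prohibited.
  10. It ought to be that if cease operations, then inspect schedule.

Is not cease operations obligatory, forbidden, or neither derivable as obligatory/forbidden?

Obligatory

From premise 1 we have O(reconcile_directive).
Premise 2 is O(flag_key → ¬reconcile_directive); contrapositively O(reconcile_directive → ¬flag_key). Since O(reconcile_directive) holds, K gives O(¬flag_key).
The contrapositive of premise 3 (O(update_budget → flag_key)) is O(¬flag_key → ¬update_budget), and O(¬flag_key) is already established, so O(¬update_budget).
Premise 6 is O(¬timestamp_memo → update_budget); contrapositively O(¬update_budget → timestamp_memo). Since O(¬update_budget) holds, K gives O(timestamp_memo).
Premise 8, O(cease_operations → ¬timestamp_memo), contraposes to O(timestamp_memo → ¬cease_operations); with O(timestamp_memo) we get O(¬cease_operations).
Premises 4, 5, 7, 9, 10 do not contribute to this derivation.
Hence ¬cease_operations is obligatory.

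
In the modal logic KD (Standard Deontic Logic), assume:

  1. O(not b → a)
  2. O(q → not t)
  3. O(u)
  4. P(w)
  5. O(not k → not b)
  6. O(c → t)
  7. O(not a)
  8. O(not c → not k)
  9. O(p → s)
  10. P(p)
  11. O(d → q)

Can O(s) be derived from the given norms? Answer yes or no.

Premise 9 is O(p → s), but O(p) is not derivable from the premises (the permission P(p) asserts only not O(not p), not O(p)), so it does not yield O(s).
No other premise forces O(s). An ideal world satisfying every premise can still have s false, so O(s) is not derivable.

No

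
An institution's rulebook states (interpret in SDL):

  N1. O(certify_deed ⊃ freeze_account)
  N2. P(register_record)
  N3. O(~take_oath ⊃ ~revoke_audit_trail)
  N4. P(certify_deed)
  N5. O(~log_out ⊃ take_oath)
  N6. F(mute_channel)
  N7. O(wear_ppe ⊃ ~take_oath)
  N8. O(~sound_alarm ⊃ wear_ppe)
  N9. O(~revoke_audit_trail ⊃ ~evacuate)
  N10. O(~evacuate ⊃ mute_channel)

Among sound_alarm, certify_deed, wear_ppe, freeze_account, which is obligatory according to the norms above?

sound_alarm

Premise 6 is F(mute_channel), i.e. O(~mute_channel).
Premise 10, O(~evacuate ⊃ mute_channel), contraposes to O(~mute_channel ⊃ evacuate); with O(~mute_channel) we get O(evacuate).
Premise 9 is O(~revoke_audit_trail ⊃ ~evacuate); contrapositively O(evacuate ⊃ revoke_audit_trail). Since O(evacuate) holds, K gives O(revoke_audit_trail).
Premise 3, O(~take_oath ⊃ ~revoke_audit_trail), contraposes to O(revoke_audit_trail ⊃ take_oath); with O(revoke_audit_trail) we get O(take_oath).
Premise 7 is O(wear_ppe ⊃ ~take_oath); contrapositively O(take_oath ⊃ ~wear_ppe). Since O(take_oath) holds, K gives O(~wear_ppe).
Premise 8 is O(~sound_alarm ⊃ wear_ppe); contrapositively O(~wear_ppe ⊃ sound_alarm). Since O(~wear_ppe) holds, K gives O(sound_alarm).
So O(sound_alarm) holds — sound_alarm is obligatory. None of the other listed options is made obligatory by any chain of premises.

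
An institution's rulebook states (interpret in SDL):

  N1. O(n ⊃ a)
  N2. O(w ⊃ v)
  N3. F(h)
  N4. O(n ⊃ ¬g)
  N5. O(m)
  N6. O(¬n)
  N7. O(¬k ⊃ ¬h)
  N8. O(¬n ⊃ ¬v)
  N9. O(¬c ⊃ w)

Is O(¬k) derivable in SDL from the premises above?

No

Premise 7 is O(¬k ⊃ ¬h); even if O(¬h) held, inferring O(¬k) would be affirming the consequent — invalid.
No other premise forces O(¬k). An ideal world satisfying every premise can still have ¬k false, so O(¬k) is not derivable.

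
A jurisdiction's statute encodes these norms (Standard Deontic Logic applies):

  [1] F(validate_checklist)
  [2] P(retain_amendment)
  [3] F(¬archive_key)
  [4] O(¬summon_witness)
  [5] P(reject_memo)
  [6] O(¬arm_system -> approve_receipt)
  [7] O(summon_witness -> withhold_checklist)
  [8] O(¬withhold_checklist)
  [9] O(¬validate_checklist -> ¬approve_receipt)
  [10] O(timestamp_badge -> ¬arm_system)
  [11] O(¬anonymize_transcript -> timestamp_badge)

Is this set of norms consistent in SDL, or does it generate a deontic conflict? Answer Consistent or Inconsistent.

Consistent

Premise 7 is O(summon_witness -> withhold_checklist), but O(summon_witness) is not derivable from the premises, so it does not yield O(withhold_checklist).
So O(withhold_checklist) is not derivable, and the apparent clash with O(¬withhold_checklist) does not arise.
A world satisfying every obligation exists (e.g. anonymize_transcript=true, approve_receipt=false, archive_key=true, arm_system=true, reject_memo=false, retain_amendment=false, summon_witness=false, timestamp_badge=false, validate_checklist=false, withhold_checklist=false); no atom is both obligatory and forbidden, so the set is consistent.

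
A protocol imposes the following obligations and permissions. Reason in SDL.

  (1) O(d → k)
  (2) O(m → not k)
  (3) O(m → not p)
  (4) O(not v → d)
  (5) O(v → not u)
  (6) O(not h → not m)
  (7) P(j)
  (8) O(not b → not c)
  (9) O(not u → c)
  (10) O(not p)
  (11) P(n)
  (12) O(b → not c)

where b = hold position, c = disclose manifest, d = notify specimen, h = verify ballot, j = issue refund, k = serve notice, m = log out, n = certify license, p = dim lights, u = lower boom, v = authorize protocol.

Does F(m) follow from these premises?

Yes

Premises 8 and 12 are O(not b → not c) and O(b → not c); every ideal world satisfies not b or b, so in either case not c holds — hence O(not c).
Premise 9, O(not u → c), contraposes to O(not c → u); with O(not c) we get O(u).
Premise 5, O(v → not u), contraposes to O(u → not v); with O(u) we get O(not v).
Premise 4 is O(not v → d); since O(not v), deontic closure gives O(d).
Applying K to premise 1 (O(d → k)) and O(d) yields O(k).
Premise 2, O(m → not k), contraposes to O(k → not m); with O(k) we get O(not m).
Premises 3, 6, 7, 10, 11 do not contribute to this derivation.
So O(not m) holds, i.e. F(m). The claim follows.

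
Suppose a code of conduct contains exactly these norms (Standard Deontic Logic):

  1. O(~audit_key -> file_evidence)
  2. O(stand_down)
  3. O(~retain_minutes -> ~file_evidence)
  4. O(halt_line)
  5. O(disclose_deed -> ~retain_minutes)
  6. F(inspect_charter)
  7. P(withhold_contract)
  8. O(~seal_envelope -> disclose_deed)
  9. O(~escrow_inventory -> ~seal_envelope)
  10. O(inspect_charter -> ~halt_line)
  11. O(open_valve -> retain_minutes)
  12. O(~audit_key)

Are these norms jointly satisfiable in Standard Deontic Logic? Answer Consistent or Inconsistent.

Premise 10 is O(inspect_charter -> ~halt_line), but O(inspect_charter) is not derivable from the premises, so it does not yield O(~halt_line).
So O(~halt_line) is not derivable, and the apparent clash with O(halt_line) does not arise.
A world satisfying every obligation exists (e.g. audit_key=false, disclose_deed=false, escrow_inventory=true, file_evidence=true, halt_line=true, inspect_charter=false, open_valve=false, retain_minutes=true, seal_envelope=true, stand_down=true, withhold_contract=false); no atom is both obligatory and forbidden, so the set is consistent.

Consistent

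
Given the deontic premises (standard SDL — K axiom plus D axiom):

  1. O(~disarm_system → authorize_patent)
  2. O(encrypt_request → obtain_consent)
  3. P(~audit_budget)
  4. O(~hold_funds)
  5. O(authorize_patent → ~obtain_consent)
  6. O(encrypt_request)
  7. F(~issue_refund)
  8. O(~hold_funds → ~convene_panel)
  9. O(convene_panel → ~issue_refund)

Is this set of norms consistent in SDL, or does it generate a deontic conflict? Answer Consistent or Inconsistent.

Premise 9 is O(convene_panel → ~issue_refund), but O(convene_panel) is not derivable from the premises, so it does not yield O(~issue_refund).
So O(~issue_refund) is not derivable, and the apparent clash with O(issue_refund) does not arise.
A world satisfying every obligation exists (e.g. audit_budget=false, authorize_patent=false, convene_panel=false, disarm_system=true, encrypt_request=true, hold_funds=false, issue_refund=true, obtain_consent=true); no atom is both obligatory and forbidden, so the set is consistent.

Consistent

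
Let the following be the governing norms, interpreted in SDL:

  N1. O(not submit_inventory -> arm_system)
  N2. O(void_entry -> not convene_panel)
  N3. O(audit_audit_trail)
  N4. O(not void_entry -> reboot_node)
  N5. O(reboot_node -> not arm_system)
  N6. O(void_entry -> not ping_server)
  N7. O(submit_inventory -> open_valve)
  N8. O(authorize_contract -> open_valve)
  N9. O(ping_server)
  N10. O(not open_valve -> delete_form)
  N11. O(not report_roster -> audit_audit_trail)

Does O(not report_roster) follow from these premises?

Premise 11 is O(not report_roster -> audit_audit_trail); even if O(audit_audit_trail) held, inferring O(not report_roster) would be affirming the consequent — invalid.
No other premise forces O(not report_roster). An ideal world satisfying every premise can still have not report_roster false, so O(not report_roster) is not derivable.

No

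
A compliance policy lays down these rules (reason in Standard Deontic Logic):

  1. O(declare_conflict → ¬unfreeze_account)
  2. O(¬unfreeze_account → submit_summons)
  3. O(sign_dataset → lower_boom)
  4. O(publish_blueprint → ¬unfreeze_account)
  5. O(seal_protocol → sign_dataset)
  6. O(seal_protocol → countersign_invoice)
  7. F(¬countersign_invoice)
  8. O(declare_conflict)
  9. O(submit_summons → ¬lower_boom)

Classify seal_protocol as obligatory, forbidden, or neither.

Premise 8 states O(declare_conflict) outright.
With premise 1, O(declare_conflict → ¬unfreeze_account), the K-axiom yields O(¬unfreeze_account).
With premise 2, O(¬unfreeze_account → submit_summons), the K-axiom yields O(submit_summons).
With premise 9, O(submit_summons → ¬lower_boom), the K-axiom yields O(¬lower_boom).
Premise 3, O(sign_dataset → lower_boom), contraposes to O(¬lower_boom → ¬sign_dataset); with O(¬lower_boom) we get O(¬sign_dataset).
Premise 5, O(seal_protocol → sign_dataset), contraposes to O(¬sign_dataset → ¬seal_protocol); with O(¬sign_dataset) we get O(¬seal_protocol).
Premises 4, 6, 7 do not contribute to this derivation.
Thus O(¬seal_protocol), which is F(seal_protocol): seal_protocol is forbidden.

Forbidden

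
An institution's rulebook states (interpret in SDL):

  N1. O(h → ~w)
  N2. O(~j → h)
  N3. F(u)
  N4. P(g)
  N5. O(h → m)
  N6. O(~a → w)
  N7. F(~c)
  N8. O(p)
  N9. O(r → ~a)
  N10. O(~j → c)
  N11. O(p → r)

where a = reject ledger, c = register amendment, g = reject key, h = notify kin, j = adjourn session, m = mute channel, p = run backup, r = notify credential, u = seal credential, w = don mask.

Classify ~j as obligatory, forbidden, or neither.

From premise 8 we have O(p).
From O(p) and premise 11, O(p → r), we obtain O(r).
Applying K to premise 9 (O(r → ~a)) and O(r) yields O(~a).
From O(~a) and premise 6, O(~a → w), we obtain O(w).
Premise 1, O(h → ~w), contraposes to O(w → ~h); with O(w) we get O(~h).
The contrapositive of premise 2 (O(~j → h)) is O(~h → j), and O(~h) is already established, so O(j).
Premises 3, 4, 5, 7, 10 do not contribute to this derivation.
Thus O(j), which is F(~j): ~j is forbidden.

Forbidden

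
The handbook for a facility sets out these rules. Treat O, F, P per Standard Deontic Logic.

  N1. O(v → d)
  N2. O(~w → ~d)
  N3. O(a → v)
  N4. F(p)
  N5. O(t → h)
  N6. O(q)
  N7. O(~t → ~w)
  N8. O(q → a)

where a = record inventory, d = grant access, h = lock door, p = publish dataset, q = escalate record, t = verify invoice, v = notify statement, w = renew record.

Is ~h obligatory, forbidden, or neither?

Premise 6 states O(q) outright.
From O(q) and premise 8, O(q → a), we obtain O(a).
With premise 3, O(a → v), the K-axiom yields O(v).
From O(v) and premise 1, O(v → d), we obtain O(d).
Premise 2 is O(~w → ~d); contrapositively O(d → w). Since O(d) holds, K gives O(w).
Premise 7 is O(~t → ~w); contrapositively O(w → t). Since O(w) holds, K gives O(t).
Premise 5 is O(t → h); since O(t), deontic closure gives O(h).
Premise 4 does not contribute to this derivation.
Thus O(h), which is F(~h): ~h is forbidden.

Forbidden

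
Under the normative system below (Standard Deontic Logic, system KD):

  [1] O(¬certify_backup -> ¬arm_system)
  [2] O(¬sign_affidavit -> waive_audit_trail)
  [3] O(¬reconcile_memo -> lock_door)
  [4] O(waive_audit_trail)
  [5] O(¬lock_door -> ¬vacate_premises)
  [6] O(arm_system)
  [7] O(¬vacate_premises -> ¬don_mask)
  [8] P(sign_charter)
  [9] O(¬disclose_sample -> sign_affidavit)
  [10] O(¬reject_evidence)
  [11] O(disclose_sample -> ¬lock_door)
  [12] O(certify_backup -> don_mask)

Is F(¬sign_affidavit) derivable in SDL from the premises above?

Premise 6 states O(arm_system) outright.
Premise 1 is O(¬certify_backup -> ¬arm_system); contrapositively O(arm_system -> certify_backup). Since O(arm_system) holds, K gives O(certify_backup).
With premise 12, O(certify_backup -> don_mask), the K-axiom yields O(don_mask).
The contrapositive of premise 7 (O(¬vacate_premises -> ¬don_mask)) is O(don_mask -> vacate_premises), and O(don_mask) is already established, so O(vacate_premises).
Premise 5 is O(¬lock_door -> ¬vacate_premises); contrapositively O(vacate_premises -> lock_door). Since O(vacate_premises) holds, K gives O(lock_door).
The contrapositive of premise 11 (O(disclose_sample -> ¬lock_door)) is O(lock_door -> ¬disclose_sample), and O(lock_door) is already established, so O(¬disclose_sample).
From O(¬disclose_sample) and premise 9, O(¬disclose_sample -> sign_affidavit), we obtain O(sign_affidavit).
Premises 2, 3, 4, 8, 10 do not contribute to this derivation.
So O(sign_affidavit) holds, i.e. F(¬sign_affidavit). The claim follows.

Yes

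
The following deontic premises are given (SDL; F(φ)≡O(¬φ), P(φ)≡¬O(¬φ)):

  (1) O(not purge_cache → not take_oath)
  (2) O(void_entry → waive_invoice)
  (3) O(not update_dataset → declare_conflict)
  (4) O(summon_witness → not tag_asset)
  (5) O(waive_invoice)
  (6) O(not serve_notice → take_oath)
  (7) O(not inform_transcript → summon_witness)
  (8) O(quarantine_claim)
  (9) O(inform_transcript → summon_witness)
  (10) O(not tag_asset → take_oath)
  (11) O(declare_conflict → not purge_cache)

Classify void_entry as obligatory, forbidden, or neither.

Neither

Premise 2 is O(void_entry → waive_invoice); even if O(waive_invoice) held, inferring O(void_entry) would be affirming the consequent — invalid.
No premise or chain of K-axiom applications forces O(void_entry), and none forces O(not void_entry). So void_entry is neither obligatory nor forbidden under these norms.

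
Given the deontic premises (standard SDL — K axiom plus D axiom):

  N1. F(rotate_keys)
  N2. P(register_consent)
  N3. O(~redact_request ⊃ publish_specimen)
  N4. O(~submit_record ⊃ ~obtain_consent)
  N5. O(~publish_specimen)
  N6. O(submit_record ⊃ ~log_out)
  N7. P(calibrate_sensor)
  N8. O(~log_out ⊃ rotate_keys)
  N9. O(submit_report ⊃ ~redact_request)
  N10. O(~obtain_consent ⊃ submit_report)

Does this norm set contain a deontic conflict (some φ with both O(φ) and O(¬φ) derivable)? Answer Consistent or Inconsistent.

From premise 5 we have O(~publish_specimen).
Premise 3 is O(~redact_request ⊃ publish_specimen); contrapositively O(~publish_specimen ⊃ redact_request). Since O(~publish_specimen) holds, K gives O(redact_request).
The contrapositive of premise 9 (O(submit_report ⊃ ~redact_request)) is O(redact_request ⊃ ~submit_report), and O(redact_request) is already established, so O(~submit_report).
Premise 10 is O(~obtain_consent ⊃ submit_report); contrapositively O(~submit_report ⊃ obtain_consent). Since O(~submit_report) holds, K gives O(obtain_consent).
The contrapositive of premise 4 (O(~submit_record ⊃ ~obtain_consent)) is O(obtain_consent ⊃ submit_record), and O(obtain_consent) is already established, so O(submit_record).
Premise 6 is O(submit_record ⊃ ~log_out); since O(submit_record), deontic closure gives O(~log_out).
Premise 8 is O(~log_out ⊃ rotate_keys); since O(~log_out), deontic closure gives O(rotate_keys).
Yet premise 1 is F(rotate_keys), i.e. O(~rotate_keys).
We now have both O(rotate_keys) and O(~rotate_keys) — rotate_keys is simultaneously obligatory and forbidden, violating the D-axiom.

Inconsistent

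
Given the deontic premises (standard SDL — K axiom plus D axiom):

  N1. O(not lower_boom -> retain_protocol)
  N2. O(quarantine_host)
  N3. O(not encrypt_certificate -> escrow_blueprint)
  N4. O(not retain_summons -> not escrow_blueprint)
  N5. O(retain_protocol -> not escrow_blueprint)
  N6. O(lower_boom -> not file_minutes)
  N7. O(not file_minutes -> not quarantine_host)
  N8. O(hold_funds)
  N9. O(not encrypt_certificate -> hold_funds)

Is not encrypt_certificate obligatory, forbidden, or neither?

Forbidden

Premise 2 states O(quarantine_host) outright.
The contrapositive of premise 7 (O(not file_minutes -> not quarantine_host)) is O(quarantine_host -> file_minutes), and O(quarantine_host) is already established, so O(file_minutes).
Premise 6, O(lower_boom -> not file_minutes), contraposes to O(file_minutes -> not lower_boom); with O(file_minutes) we get O(not lower_boom).
From O(not lower_boom) and premise 1, O(not lower_boom -> retain_protocol), we obtain O(retain_protocol).
From O(retain_protocol) and premise 5, O(retain_protocol -> not escrow_blueprint), we obtain O(not escrow_blueprint).
Premise 3, O(not encrypt_certificate -> escrow_blueprint), contraposes to O(not escrow_blueprint -> encrypt_certificate); with O(not escrow_blueprint) we get O(encrypt_certificate).
Premises 4, 8, 9 do not contribute to this derivation.
Thus O(encrypt_certificate), which is F(not encrypt_certificate): not encrypt_certificate is forbidden.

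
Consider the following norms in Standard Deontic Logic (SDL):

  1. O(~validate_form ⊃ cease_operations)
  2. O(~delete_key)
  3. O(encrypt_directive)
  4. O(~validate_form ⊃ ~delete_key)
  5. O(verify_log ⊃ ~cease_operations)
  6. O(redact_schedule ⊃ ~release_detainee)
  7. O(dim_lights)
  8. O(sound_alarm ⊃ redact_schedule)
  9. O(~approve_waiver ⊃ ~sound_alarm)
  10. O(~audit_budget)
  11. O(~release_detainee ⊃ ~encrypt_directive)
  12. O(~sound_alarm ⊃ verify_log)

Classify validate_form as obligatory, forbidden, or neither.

Premise 3 states O(encrypt_directive) outright.
The contrapositive of premise 11 (O(~release_detainee ⊃ ~encrypt_directive)) is O(encrypt_directive ⊃ release_detainee), and O(encrypt_directive) is already established, so O(release_detainee).
Premise 6, O(redact_schedule ⊃ ~release_detainee), contraposes to O(release_detainee ⊃ ~redact_schedule); with O(release_detainee) we get O(~redact_schedule).
Premise 8, O(sound_alarm ⊃ redact_schedule), contraposes to O(~redact_schedule ⊃ ~sound_alarm); with O(~redact_schedule) we get O(~sound_alarm).
From O(~sound_alarm) and premise 12, O(~sound_alarm ⊃ verify_log), we obtain O(verify_log).
From O(verify_log) and premise 5, O(verify_log ⊃ ~cease_operations), we obtain O(~cease_operations).
The contrapositive of premise 1 (O(~validate_form ⊃ cease_operations)) is O(~cease_operations ⊃ validate_form), and O(~cease_operations) is already established, so O(validate_form).
Premises 2, 4, 7, 9, 10 do not contribute to this derivation.
Hence validate_form is obligatory.

Obligatory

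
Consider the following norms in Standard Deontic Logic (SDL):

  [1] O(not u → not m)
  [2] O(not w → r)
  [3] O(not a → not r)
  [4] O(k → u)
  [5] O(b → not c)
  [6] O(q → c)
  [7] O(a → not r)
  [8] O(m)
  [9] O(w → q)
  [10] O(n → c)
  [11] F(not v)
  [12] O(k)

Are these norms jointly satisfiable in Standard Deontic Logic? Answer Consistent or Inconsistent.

Premise 1 is O(not u → not m), but O(not u) is not derivable from the premises, so it does not yield O(not m).
So O(not m) is not derivable, and the apparent clash with O(m) does not arise.
A world satisfying every obligation exists (e.g. a=false, b=false, c=true, k=true, m=true, n=false, q=true, r=false, u=true, v=true, w=true); no atom is both obligatory and forbidden, so the set is consistent.

Consistent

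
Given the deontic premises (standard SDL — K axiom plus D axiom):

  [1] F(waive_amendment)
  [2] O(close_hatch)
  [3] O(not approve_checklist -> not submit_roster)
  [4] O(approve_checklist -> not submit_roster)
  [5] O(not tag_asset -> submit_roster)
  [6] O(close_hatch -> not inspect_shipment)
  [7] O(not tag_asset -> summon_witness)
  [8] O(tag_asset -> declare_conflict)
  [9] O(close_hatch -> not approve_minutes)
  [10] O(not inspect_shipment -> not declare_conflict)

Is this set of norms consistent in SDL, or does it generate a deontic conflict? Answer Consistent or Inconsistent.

Premises 3 and 4 cover both cases: O(not approve_checklist -> not submit_roster) and O(approve_checklist -> not submit_roster). Since not approve_checklist ∨ approve_checklist is a tautology, O(not submit_roster) follows.
Premise 5, O(not tag_asset -> submit_roster), contraposes to O(not submit_roster -> tag_asset); with O(not submit_roster) we get O(tag_asset).
Premise 8 is O(tag_asset -> declare_conflict); since O(tag_asset), deontic closure gives O(declare_conflict).
The contrapositive of premise 10 (O(not inspect_shipment -> not declare_conflict)) is O(declare_conflict -> inspect_shipment), and O(declare_conflict) is already established, so O(inspect_shipment).
Premise 6, O(close_hatch -> not inspect_shipment), contraposes to O(inspect_shipment -> not close_hatch); with O(inspect_shipment) we get O(not close_hatch).
But premise 2 directly asserts O(close_hatch).
We now have both O(not close_hatch) and O(close_hatch) — close_hatch is simultaneously obligatory and forbidden, violating the D-axiom.

Inconsistent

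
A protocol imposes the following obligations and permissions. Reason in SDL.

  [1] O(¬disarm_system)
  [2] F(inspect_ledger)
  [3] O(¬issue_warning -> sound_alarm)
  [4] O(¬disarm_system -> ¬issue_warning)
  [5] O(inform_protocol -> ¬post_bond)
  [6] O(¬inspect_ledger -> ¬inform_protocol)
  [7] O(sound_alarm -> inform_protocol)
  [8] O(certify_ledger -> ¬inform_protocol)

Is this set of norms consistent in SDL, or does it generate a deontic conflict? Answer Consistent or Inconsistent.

Inconsistent

F(inspect_ledger) at premise 2 means O(¬inspect_ledger).
With premise 6, O(¬inspect_ledger -> ¬inform_protocol), the K-axiom yields O(¬inform_protocol).
Premise 7, O(sound_alarm -> inform_protocol), contraposes to O(¬inform_protocol -> ¬sound_alarm); with O(¬inform_protocol) we get O(¬sound_alarm).
The contrapositive of premise 3 (O(¬issue_warning -> sound_alarm)) is O(¬sound_alarm -> issue_warning), and O(¬sound_alarm) is already established, so O(issue_warning).
Premise 4, O(¬disarm_system -> ¬issue_warning), contraposes to O(issue_warning -> disarm_system); with O(issue_warning) we get O(disarm_system).
But premise 1 directly asserts O(¬disarm_system).
We now have both O(disarm_system) and O(¬disarm_system) — disarm_system is simultaneously obligatory and forbidden, violating the D-axiom.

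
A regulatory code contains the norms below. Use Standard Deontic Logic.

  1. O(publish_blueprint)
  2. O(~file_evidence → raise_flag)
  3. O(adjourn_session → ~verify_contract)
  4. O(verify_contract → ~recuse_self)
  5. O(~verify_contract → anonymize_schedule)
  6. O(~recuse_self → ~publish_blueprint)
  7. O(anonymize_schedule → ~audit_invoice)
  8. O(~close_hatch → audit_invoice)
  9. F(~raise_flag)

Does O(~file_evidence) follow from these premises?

No

Premise 2 is O(~file_evidence → raise_flag); even if O(raise_flag) held, inferring O(~file_evidence) would be affirming the consequent — invalid.
No other premise forces O(~file_evidence). An ideal world satisfying every premise can still have ~file_evidence false, so O(~file_evidence) is not derivable.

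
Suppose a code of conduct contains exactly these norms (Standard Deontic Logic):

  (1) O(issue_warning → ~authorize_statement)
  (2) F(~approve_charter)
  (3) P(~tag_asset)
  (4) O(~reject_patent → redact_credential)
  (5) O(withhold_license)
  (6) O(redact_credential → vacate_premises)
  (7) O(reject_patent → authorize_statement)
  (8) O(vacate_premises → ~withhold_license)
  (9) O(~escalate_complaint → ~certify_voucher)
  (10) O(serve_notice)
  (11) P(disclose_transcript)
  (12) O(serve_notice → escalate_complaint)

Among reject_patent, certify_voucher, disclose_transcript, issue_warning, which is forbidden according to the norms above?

issue_warning

Premise 5 states O(withhold_license) outright.
Premise 8, O(vacate_premises → ~withhold_license), contraposes to O(withhold_license → ~vacate_premises); with O(withhold_license) we get O(~vacate_premises).
Premise 6 is O(redact_credential → vacate_premises); contrapositively O(~vacate_premises → ~redact_credential). Since O(~vacate_premises) holds, K gives O(~redact_credential).
Premise 4, O(~reject_patent → redact_credential), contraposes to O(~redact_credential → reject_patent); with O(~redact_credential) we get O(reject_patent).
With premise 7, O(reject_patent → authorize_statement), the K-axiom yields O(authorize_statement).
Premise 1 is O(issue_warning → ~authorize_statement); contrapositively O(authorize_statement → ~issue_warning). Since O(authorize_statement) holds, K gives O(~issue_warning).
So O(~issue_warning) holds, i.e. issue_warning is forbidden. None of the other listed options is forbidden under the premises.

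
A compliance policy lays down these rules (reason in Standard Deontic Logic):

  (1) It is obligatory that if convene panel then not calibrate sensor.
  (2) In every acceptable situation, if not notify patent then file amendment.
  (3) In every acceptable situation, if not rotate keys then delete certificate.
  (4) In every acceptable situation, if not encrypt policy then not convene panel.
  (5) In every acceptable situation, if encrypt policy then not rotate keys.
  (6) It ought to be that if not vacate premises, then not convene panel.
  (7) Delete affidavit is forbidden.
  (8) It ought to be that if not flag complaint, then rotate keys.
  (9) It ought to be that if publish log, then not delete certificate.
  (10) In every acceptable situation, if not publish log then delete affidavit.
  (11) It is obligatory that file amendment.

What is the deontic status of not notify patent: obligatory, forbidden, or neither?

Neither

Premise 2 is O(¬notify_patent → file_amendment); even if O(file_amendment) held, inferring O(¬notify_patent) would be affirming the consequent — invalid.
No premise or chain of K-axiom applications forces O(¬notify_patent), and none forces O(notify_patent). So ¬notify_patent is neither obligatory nor forbidden under these norms.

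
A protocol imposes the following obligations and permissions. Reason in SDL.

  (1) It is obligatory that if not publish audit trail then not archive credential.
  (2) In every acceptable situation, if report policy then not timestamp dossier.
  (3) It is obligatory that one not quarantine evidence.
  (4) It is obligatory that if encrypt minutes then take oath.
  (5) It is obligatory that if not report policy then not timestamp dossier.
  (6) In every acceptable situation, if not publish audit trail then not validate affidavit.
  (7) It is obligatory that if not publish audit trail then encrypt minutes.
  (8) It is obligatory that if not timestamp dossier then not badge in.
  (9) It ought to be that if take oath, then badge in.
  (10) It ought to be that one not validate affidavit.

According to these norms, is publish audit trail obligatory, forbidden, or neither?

Obligatory

By case analysis on ¬report_policy: premise 5 gives O(¬report_policy → ¬timestamp_dossier) and premise 2 gives O(report_policy → ¬timestamp_dossier), so O(¬timestamp_dossier) either way.
Premise 8 is O(¬timestamp_dossier → ¬badge_in); since O(¬timestamp_dossier), deontic closure gives O(¬badge_in).
Premise 9 is O(take_oath → badge_in); contrapositively O(¬badge_in → ¬take_oath). Since O(¬badge_in) holds, K gives O(¬take_oath).
The contrapositive of premise 4 (O(encrypt_minutes → take_oath)) is O(¬take_oath → ¬encrypt_minutes), and O(¬take_oath) is already established, so O(¬encrypt_minutes).
The contrapositive of premise 7 (O(¬publish_audit_trail → encrypt_minutes)) is O(¬encrypt_minutes → publish_audit_trail), and O(¬encrypt_minutes) is already established, so O(publish_audit_trail).
Premises 1, 3, 6, 10 do not contribute to this derivation.
Hence publish_audit_trail is obligatory.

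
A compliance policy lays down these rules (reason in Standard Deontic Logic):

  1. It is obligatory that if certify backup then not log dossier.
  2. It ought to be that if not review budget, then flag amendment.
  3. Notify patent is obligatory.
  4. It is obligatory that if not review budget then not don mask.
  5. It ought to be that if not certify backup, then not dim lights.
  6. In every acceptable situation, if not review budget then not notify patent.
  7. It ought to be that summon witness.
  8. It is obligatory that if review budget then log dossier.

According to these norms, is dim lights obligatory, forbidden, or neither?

Forbidden

Premise 3 states O(notify_patent) outright.
Premise 6, O(¬review_budget → ¬notify_patent), contraposes to O(notify_patent → review_budget); with O(notify_patent) we get O(review_budget).
Premise 8 is O(review_budget → log_dossier); since O(review_budget), deontic closure gives O(log_dossier).
Premise 1 is O(certify_backup → ¬log_dossier); contrapositively O(log_dossier → ¬certify_backup). Since O(log_dossier) holds, K gives O(¬certify_backup).
With premise 5, O(¬certify_backup → ¬dim_lights), the K-axiom yields O(¬dim_lights).
Premises 2, 4, 7 do not contribute to this derivation.
Thus O(¬dim_lights), which is F(dim_lights): dim_lights is forbidden.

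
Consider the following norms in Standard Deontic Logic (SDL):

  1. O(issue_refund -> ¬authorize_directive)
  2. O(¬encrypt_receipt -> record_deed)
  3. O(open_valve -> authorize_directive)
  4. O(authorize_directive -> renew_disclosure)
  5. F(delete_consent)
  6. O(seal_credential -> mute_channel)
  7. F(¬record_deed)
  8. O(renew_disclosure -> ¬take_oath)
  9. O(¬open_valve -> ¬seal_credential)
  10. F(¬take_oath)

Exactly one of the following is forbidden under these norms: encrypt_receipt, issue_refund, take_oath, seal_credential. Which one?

seal_credential

Premise 10 is F(¬take_oath), i.e. O(take_oath).
Premise 8 is O(renew_disclosure -> ¬take_oath); contrapositively O(take_oath -> ¬renew_disclosure). Since O(take_oath) holds, K gives O(¬renew_disclosure).
Premise 4, O(authorize_directive -> renew_disclosure), contraposes to O(¬renew_disclosure -> ¬authorize_directive); with O(¬renew_disclosure) we get O(¬authorize_directive).
Premise 3, O(open_valve -> authorize_directive), contraposes to O(¬authorize_directive -> ¬open_valve); with O(¬authorize_directive) we get O(¬open_valve).
Applying K to premise 9 (O(¬open_valve -> ¬seal_credential)) and O(¬open_valve) yields O(¬seal_credential).
So O(¬seal_credential) holds, i.e. seal_credential is forbidden. None of the other listed options is forbidden under the premises.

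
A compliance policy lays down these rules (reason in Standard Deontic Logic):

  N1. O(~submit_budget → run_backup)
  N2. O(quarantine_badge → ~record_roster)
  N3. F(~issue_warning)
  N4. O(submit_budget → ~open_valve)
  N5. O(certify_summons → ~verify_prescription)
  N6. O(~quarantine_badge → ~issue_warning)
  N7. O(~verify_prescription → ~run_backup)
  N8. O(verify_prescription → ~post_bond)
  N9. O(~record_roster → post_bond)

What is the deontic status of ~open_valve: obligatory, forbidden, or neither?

Obligatory

Premise 3, F(~issue_warning), is equivalent to O(issue_warning).
The contrapositive of premise 6 (O(~quarantine_badge → ~issue_warning)) is O(issue_warning → quarantine_badge), and O(issue_warning) is already established, so O(quarantine_badge).
With premise 2, O(quarantine_badge → ~record_roster), the K-axiom yields O(~record_roster).
From O(~record_roster) and premise 9, O(~record_roster → post_bond), we obtain O(post_bond).
The contrapositive of premise 8 (O(verify_prescription → ~post_bond)) is O(post_bond → ~verify_prescription), and O(post_bond) is already established, so O(~verify_prescription).
With premise 7, O(~verify_prescription → ~run_backup), the K-axiom yields O(~run_backup).
Premise 1 is O(~submit_budget → run_backup); contrapositively O(~run_backup → submit_budget). Since O(~run_backup) holds, K gives O(submit_budget).
From O(submit_budget) and premise 4, O(submit_budget → ~open_valve), we obtain O(~open_valve).
Premise 5 does not contribute to this derivation.
Hence ~open_valve is obligatory.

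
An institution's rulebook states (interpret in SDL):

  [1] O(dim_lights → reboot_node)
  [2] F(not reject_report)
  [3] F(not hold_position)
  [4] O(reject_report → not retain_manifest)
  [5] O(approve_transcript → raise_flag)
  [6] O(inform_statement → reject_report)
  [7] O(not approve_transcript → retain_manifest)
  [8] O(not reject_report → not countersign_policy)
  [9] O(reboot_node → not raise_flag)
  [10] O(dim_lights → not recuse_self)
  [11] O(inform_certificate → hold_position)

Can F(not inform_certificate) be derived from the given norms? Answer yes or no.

Premise 11 is O(inform_certificate → hold_position); even if O(hold_position) held, inferring O(inform_certificate) would be affirming the consequent — invalid.
No other premise forces O(inform_certificate). An ideal world satisfying every premise can still have not inform_certificate true, so F(not inform_certificate) is not derivable.

No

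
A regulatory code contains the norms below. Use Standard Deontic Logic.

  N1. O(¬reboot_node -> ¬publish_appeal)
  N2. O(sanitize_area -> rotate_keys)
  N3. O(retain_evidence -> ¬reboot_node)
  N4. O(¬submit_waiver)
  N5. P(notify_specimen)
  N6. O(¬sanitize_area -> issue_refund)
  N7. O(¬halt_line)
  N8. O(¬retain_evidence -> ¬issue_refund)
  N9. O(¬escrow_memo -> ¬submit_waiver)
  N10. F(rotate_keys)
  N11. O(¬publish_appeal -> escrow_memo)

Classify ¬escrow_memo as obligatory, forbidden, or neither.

Premise 10, F(rotate_keys), is equivalent to O(¬rotate_keys).
Premise 2 is O(sanitize_area -> rotate_keys); contrapositively O(¬rotate_keys -> ¬sanitize_area). Since O(¬rotate_keys) holds, K gives O(¬sanitize_area).
From O(¬sanitize_area) and premise 6, O(¬sanitize_area -> issue_refund), we obtain O(issue_refund).
Premise 8, O(¬retain_evidence -> ¬issue_refund), contraposes to O(issue_refund -> retain_evidence); with O(issue_refund) we get O(retain_evidence).
From O(retain_evidence) and premise 3, O(retain_evidence -> ¬reboot_node), we obtain O(¬reboot_node).
With premise 1, O(¬reboot_node -> ¬publish_appeal), the K-axiom yields O(¬publish_appeal).
From O(¬publish_appeal) and premise 11, O(¬publish_appeal -> escrow_memo), we obtain O(escrow_memo).
Premises 4, 5, 7, 9 do not contribute to this derivation.
Thus O(escrow_memo), which is F(¬escrow_memo): ¬escrow_memo is forbidden.

Forbidden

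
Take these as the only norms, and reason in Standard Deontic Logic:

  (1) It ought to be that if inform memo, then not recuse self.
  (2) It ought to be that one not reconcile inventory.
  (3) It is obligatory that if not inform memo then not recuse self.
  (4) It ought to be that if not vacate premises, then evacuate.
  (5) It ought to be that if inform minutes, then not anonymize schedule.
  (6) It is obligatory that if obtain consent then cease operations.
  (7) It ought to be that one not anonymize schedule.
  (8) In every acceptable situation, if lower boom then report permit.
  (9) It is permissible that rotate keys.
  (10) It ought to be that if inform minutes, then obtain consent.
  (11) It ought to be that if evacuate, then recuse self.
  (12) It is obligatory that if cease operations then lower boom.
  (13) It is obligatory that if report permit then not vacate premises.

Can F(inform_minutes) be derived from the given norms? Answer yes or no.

By case analysis on ¬inform_memo: premise 3 gives O(¬inform_memo → ¬recuse_self) and premise 1 gives O(inform_memo → ¬recuse_self), so O(¬recuse_self) either way.
The contrapositive of premise 11 (O(evacuate → recuse_self)) is O(¬recuse_self → ¬evacuate), and O(¬recuse_self) is already established, so O(¬evacuate).
The contrapositive of premise 4 (O(¬vacate_premises → evacuate)) is O(¬evacuate → vacate_premises), and O(¬evacuate) is already established, so O(vacate_premises).
Premise 13 is O(report_permit → ¬vacate_premises); contrapositively O(vacate_premises → ¬report_permit). Since O(vacate_premises) holds, K gives O(¬report_permit).
The contrapositive of premise 8 (O(lower_boom → report_permit)) is O(¬report_permit → ¬lower_boom), and O(¬report_permit) is already established, so O(¬lower_boom).
Premise 12, O(cease_operations → lower_boom), contraposes to O(¬lower_boom → ¬cease_operations); with O(¬lower_boom) we get O(¬cease_operations).
Premise 6 is O(obtain_consent → cease_operations); contrapositively O(¬cease_operations → ¬obtain_consent). Since O(¬cease_operations) holds, K gives O(¬obtain_consent).
Premise 10, O(inform_minutes → obtain_consent), contraposes to O(¬obtain_consent → ¬inform_minutes); with O(¬obtain_consent) we get O(¬inform_minutes).
Premises 2, 5, 7, 9 do not contribute to this derivation.
So O(¬inform_minutes) holds, i.e. F(inform_minutes). The claim follows.

Yes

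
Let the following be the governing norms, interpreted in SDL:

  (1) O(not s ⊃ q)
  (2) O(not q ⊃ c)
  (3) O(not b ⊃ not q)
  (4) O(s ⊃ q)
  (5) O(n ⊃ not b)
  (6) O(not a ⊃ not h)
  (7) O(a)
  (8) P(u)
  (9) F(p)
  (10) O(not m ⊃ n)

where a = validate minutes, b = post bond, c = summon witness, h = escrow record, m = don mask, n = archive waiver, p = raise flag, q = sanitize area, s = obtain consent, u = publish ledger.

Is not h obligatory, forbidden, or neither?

Neither

Premise 6 is O(not a ⊃ not h), but O(not a) is not derivable from the premises, so it does not yield O(not h).
No premise or chain of K-axiom applications forces O(not h), and none forces O(h). So not h is neither obligatory nor forbidden under these norms.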